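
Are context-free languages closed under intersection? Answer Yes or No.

{aⁿbⁿcᵐ : m,n≥0} and {aᵐbⁿcⁿ : m,n≥0} are both context-free, but their intersection {aⁿbⁿcⁿ : n≥0} is not (pumping lemma).

No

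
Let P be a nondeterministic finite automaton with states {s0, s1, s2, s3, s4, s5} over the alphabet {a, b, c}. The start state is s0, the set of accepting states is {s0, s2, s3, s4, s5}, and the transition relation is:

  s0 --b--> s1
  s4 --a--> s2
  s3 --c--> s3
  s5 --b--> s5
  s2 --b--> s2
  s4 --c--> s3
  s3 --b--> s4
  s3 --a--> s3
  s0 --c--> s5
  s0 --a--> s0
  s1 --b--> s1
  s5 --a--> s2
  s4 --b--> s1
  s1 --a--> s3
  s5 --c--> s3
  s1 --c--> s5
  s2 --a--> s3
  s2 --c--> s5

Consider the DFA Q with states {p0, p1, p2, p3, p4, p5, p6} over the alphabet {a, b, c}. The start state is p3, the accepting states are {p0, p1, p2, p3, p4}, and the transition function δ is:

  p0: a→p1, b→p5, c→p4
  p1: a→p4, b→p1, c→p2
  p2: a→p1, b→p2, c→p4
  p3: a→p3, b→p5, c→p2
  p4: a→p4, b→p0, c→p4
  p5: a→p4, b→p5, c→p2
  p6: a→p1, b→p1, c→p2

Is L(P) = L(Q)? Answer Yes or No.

Yes

Exploring the product automaton P × Q from the start pair (s0, p3), following both machines on each input symbol, reaches 6 state pairs: (s0, p3), (s1, p5), (s5, p2), (s3, p4), (s2, p1), (s4, p0).
P accepts in {s0, s2, s3, s4, s5} and Q accepts in {p0, p1, p2, p3, p4}. In every reachable pair the two components are either both accepting — (s0, p3), (s5, p2), (s3, p4), (s2, p1), (s4, p0) — or both non-accepting, so no string is accepted by exactly one of the machines: L(P) \ L(Q) and L(Q) \ L(P) are both empty.
Hence every string is accepted by P iff it is accepted by Q, and the two languages coincide.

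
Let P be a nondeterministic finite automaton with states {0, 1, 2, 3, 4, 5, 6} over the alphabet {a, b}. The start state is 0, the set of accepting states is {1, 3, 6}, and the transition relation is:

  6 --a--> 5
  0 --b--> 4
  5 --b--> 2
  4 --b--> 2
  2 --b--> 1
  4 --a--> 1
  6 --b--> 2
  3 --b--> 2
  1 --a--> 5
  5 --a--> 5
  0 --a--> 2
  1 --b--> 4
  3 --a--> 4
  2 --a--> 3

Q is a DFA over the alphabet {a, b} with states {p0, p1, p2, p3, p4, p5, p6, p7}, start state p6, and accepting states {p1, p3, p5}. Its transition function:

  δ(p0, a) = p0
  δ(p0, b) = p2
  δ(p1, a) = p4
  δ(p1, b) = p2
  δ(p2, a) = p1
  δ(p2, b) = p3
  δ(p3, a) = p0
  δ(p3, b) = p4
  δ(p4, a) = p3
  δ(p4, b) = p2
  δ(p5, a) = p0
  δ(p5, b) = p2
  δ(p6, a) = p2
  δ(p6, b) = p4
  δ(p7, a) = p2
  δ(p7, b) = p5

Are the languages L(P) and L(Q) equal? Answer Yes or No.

Yes

Exploring the product automaton P × Q from the start pair (0, p6), following both machines on each input symbol, reaches 6 state pairs: (0, p6), (2, p2), (4, p4), (3, p1), (1, p3), (5, p0).
P accepts in {1, 3, 6} and Q accepts in {p1, p3, p5}. In every reachable pair the two components are either both accepting — (3, p1), (1, p3) — or both non-accepting, so no string is accepted by exactly one of the machines: L(P) \ L(Q) and L(Q) \ L(P) are both empty.
Hence every string is accepted by P iff it is accepted by Q, and the two languages coincide.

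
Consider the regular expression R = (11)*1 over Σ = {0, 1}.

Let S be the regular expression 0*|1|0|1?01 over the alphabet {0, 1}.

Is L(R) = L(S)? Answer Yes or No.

No

The string 111 is accepted by R but rejected by S.
So L(R) ≠ L(S).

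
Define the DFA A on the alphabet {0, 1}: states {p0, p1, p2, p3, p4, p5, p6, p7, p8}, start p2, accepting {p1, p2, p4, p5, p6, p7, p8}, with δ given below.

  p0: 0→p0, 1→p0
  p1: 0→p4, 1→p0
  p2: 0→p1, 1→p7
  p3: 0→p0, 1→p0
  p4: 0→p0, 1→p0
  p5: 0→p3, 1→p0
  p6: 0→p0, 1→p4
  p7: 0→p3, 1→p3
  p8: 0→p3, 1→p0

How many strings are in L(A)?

The useful subgraph on states {p1, p2, p4, p7} is acyclic, so L(A) is finite; the longest accepting path visits 3 useful states, giving maximum string length 2.
Counting accepting paths from p2 by length: 1 of length 0, 2 of length 1, 1 of length 2. Total 4.

4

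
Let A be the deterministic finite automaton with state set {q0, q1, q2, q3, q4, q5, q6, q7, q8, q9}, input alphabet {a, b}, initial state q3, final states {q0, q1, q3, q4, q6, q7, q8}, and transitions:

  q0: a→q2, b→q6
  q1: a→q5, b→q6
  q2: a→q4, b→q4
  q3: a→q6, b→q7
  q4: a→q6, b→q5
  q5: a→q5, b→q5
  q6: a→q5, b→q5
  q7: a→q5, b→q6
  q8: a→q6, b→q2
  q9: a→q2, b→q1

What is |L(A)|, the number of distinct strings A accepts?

4

The useful subgraph on states {q3, q6, q7} is acyclic, so L(A) is finite; the longest accepting path visits 3 useful states, giving maximum string length 2.
Counting accepting paths from q3 by length: 1 of length 0, 2 of length 1, 1 of length 2. Total 4.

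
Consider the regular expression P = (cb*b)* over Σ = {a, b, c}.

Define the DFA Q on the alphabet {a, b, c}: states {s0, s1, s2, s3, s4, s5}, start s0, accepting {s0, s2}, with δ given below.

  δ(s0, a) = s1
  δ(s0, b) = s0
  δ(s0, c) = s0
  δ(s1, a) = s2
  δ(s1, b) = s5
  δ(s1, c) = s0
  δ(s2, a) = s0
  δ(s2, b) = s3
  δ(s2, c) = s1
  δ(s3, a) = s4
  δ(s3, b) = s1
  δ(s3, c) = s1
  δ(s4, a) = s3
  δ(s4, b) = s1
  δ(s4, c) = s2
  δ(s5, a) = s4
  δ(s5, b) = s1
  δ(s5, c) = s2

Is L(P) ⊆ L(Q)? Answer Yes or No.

Yes

Converting the expression P to a DFA (subset construction, then merging equivalent states) gives the minimal DFA with states {p0, p1, p2, p3}, start state p0, accepting states {p0, p3} and transitions p0: a→p1, b→p1, c→p2; p1: a→p1, b→p1, c→p1; p2: a→p1, b→p3, c→p1; p3: a→p1, b→p3, c→p2.
Exploring the product automaton P × Q from the start pair (p0, s0), following both machines on each input symbol, reaches 9 state pairs: (p0, s0), (p1, s1), (p1, s0), (p2, s0), (p1, s2), (p1, s5), (p3, s0), (p1, s3), (p1, s4).
P accepts in {p0, p3} and Q accepts in {s0, s2}. The reachable pairs whose P-component is accepting are (p0, s0), (p3, s0); in each of them the Q-component is accepting too, so the product for L(P) \ L(Q) (P-component accepting, Q-component rejecting) has no reachable accepting pair and the difference is empty.
Hence every string in L(P) is also in L(Q).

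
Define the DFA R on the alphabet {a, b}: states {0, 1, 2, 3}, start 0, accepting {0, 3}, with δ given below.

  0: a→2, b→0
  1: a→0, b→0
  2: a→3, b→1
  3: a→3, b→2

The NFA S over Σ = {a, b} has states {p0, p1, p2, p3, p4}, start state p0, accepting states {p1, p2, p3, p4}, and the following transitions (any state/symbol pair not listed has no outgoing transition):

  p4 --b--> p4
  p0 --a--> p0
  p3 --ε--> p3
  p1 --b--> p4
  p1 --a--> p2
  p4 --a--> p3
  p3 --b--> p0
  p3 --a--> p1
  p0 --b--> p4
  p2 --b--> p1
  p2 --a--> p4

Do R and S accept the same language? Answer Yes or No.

The empty string ε is accepted by R but rejected by S.
So L(R) ≠ L(S).

No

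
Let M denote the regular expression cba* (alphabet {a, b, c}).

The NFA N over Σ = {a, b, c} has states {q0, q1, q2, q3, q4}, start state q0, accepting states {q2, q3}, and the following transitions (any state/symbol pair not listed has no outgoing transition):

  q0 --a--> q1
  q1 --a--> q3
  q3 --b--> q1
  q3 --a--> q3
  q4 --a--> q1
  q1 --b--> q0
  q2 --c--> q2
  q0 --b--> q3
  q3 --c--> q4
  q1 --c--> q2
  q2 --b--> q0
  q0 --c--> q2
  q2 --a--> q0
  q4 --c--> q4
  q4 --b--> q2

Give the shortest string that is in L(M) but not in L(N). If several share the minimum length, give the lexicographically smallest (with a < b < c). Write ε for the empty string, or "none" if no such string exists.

The string cb is accepted by M but not by N.
No shorter string lies in the difference, and cb is the lexicographically first length-2 string in L(M) \ L(N).

cb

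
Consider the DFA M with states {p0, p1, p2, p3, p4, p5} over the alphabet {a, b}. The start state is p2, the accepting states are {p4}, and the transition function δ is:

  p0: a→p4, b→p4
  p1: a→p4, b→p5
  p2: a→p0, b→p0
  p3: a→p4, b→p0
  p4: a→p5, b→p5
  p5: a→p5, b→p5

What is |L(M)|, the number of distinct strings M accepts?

The useful subgraph on states {p0, p2, p4} is acyclic, so L(M) is finite; the longest accepting path visits 3 useful states, giving maximum string length 2.
Counting accepting paths from p2 by length: 4 of length 2. Total 4.

4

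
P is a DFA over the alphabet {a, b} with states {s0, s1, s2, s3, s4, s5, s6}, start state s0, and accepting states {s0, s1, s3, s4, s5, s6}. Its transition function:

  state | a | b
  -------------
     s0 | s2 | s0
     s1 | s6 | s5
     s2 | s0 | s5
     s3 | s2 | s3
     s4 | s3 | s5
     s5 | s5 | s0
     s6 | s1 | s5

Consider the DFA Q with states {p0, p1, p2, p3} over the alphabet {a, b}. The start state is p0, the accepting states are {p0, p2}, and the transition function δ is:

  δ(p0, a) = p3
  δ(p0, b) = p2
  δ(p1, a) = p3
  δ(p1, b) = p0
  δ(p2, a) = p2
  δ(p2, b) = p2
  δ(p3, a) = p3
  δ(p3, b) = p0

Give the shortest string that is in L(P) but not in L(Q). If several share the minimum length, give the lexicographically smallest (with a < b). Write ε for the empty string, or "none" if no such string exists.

The string aa is accepted by P but not by Q.
No shorter string lies in the difference, and aa is the lexicographically first length-2 string in L(P) \ L(Q).

aa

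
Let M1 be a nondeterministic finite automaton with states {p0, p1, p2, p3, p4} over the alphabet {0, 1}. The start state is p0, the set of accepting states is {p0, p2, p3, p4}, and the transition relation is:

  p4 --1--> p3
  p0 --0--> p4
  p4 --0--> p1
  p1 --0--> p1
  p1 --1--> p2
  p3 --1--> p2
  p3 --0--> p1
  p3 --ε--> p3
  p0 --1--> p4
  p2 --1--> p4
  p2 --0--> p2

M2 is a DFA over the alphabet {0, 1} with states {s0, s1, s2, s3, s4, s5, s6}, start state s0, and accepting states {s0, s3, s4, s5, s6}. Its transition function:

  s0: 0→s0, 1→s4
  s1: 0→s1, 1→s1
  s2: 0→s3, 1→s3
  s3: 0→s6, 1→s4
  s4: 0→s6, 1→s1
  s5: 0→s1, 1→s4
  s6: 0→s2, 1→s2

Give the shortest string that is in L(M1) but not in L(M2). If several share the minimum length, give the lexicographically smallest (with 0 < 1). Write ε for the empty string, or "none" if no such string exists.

11

The string 11 is accepted by M1 but not by M2.
No shorter string lies in the difference, and 11 is the lexicographically first length-2 string in L(M1) \ L(M2).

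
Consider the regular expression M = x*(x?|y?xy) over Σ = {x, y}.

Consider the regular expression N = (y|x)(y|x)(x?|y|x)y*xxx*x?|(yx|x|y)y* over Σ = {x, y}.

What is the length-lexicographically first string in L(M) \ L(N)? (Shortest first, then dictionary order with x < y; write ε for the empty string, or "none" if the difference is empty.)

The empty string ε is accepted by M but not by N.
Since ε is the unique shortest string, it is the required witness.

ε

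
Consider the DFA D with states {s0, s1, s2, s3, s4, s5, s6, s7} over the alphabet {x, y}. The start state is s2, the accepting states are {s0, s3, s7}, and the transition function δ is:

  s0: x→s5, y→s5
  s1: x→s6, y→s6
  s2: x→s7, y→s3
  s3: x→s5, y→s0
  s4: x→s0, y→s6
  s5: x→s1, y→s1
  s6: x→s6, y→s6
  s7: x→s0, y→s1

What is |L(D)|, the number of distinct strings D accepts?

4

The useful subgraph on states {s0, s2, s3, s7} is acyclic, so L(D) is finite; the longest accepting path visits 3 useful states, giving maximum string length 2.
Counting accepting paths from s2 by length: 2 of length 1, 2 of length 2. Total 4.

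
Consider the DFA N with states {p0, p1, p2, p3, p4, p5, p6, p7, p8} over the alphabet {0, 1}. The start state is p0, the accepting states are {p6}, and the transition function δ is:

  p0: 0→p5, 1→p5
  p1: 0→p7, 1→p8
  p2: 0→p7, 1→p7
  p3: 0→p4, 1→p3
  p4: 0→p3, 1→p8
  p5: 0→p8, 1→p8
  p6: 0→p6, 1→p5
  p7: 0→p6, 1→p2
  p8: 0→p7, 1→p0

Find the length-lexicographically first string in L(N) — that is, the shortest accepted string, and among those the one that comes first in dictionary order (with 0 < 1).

0000

A breadth-first search from p0 reaches an accepting state first via the path p0 → p5 → p8 → p7 → p6 on input 0000.
No string of length < 4 is accepted (BFS exhausts all shorter strings without reaching an accepting state), and 0000 is the lexicographically least accepting string of length 4.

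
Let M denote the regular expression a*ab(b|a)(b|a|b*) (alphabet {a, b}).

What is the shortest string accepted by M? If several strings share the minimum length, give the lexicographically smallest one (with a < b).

By inspection of the expression, no string of length less than 3 matches, and aba is the lexicographically first match of length 3.

aba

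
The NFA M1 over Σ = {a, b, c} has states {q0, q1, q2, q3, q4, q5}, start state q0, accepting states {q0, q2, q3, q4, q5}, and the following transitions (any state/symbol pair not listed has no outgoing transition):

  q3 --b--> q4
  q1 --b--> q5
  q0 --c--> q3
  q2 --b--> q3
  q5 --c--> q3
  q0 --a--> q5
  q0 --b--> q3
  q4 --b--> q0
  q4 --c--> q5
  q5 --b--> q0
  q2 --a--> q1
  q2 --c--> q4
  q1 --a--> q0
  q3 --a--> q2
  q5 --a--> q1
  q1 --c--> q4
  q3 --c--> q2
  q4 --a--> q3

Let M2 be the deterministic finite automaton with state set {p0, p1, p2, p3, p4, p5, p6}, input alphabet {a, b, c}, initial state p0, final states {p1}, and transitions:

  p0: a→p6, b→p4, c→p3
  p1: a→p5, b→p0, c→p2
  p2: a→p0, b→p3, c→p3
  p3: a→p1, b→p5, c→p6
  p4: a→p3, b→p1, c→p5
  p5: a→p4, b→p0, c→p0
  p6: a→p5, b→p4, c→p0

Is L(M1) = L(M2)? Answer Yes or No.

The empty string ε is accepted by M1 but rejected by M2.
So L(M1) ≠ L(M2).

No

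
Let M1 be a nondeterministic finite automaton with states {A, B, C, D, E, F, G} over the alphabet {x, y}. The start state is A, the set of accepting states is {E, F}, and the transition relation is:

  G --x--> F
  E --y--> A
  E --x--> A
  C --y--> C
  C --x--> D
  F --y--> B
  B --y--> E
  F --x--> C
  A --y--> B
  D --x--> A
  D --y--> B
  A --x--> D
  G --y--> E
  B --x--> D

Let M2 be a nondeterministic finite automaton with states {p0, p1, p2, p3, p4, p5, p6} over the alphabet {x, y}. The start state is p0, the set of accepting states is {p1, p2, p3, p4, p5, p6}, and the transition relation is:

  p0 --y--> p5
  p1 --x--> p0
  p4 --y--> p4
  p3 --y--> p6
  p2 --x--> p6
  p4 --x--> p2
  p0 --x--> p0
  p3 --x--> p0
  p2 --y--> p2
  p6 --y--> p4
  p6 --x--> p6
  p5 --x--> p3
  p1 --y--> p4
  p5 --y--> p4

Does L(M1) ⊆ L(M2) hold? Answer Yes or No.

Yes

Exploring the product automaton M1 × M2 from the start pair (A, p0), following both machines on each input symbol, reaches 14 state pairs: (A, p0), (D, p0), (B, p5), (D, p3), (E, p4), (B, p6), (A, p2), (A, p4), (D, p6), (B, p2), (D, p2), (B, p4), (A, p6), (E, p2).
M1 accepts in {E, F} and M2 accepts in {p1, p2, p3, p4, p5, p6}. The reachable pairs whose M1-component is accepting are (E, p4), (E, p2); in each of them the M2-component is accepting too, so the product for L(M1) \ L(M2) (M1-component accepting, M2-component rejecting) has no reachable accepting pair and the difference is empty.
Hence every string in L(M1) is also in L(M2).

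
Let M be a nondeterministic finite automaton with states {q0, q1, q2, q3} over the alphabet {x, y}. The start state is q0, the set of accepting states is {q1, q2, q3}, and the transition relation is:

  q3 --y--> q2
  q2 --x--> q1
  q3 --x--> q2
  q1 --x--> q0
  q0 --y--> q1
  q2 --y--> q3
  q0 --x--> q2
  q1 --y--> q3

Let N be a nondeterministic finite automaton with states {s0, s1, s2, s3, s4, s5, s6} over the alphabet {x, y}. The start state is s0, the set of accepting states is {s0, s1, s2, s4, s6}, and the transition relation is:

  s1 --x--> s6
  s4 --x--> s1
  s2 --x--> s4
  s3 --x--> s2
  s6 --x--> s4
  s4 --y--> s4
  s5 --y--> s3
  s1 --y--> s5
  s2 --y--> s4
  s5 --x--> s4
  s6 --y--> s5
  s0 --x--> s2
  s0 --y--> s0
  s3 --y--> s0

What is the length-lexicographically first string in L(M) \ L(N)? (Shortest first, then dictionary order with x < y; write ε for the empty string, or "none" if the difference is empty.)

xxxy

The string xxxy is accepted by M but not by N.
No shorter string lies in the difference, and xxxy is the lexicographically first length-4 string in L(M) \ L(N).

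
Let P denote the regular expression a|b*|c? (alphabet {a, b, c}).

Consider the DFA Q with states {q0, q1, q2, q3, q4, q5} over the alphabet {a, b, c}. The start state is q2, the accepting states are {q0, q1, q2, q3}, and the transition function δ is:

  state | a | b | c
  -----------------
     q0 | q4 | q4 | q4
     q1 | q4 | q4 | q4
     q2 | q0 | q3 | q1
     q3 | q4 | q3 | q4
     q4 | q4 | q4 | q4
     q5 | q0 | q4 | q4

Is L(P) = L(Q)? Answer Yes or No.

Converting the expression P to a DFA (subset construction, then merging equivalent states) gives the minimal DFA with states {p0, p1, p2, p3}, start state p0, accepting states {p0, p1, p2} and transitions p0: a→p1, b→p2, c→p1; p1: a→p3, b→p3, c→p3; p2: a→p3, b→p2, c→p3; p3: a→p3, b→p3, c→p3.
Exploring the product automaton P × Q from the start pair (p0, q2), following both machines on each input symbol, reaches 5 state pairs: (p0, q2), (p1, q0), (p2, q3), (p1, q1), (p3, q4).
P accepts in {p0, p1, p2} and Q accepts in {q0, q1, q2, q3}. In every reachable pair the two components are either both accepting — (p0, q2), (p1, q0), (p2, q3), (p1, q1) — or both non-accepting, so no string is accepted by exactly one of the machines: L(P) \ L(Q) and L(Q) \ L(P) are both empty.
Hence every string is accepted by P iff it is accepted by Q, and the two languages coincide.

Yes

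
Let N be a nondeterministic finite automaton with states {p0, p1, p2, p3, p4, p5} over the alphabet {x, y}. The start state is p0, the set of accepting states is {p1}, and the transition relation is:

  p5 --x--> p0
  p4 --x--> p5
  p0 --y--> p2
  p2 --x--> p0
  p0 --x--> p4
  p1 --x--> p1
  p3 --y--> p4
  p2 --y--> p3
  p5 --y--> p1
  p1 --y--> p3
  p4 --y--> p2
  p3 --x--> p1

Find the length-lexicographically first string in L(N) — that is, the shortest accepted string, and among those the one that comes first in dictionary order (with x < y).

A breadth-first search from p0 reaches an accepting state first via the path p0 → p4 → p5 → p1 on input xxy.
No string of length < 3 is accepted (BFS exhausts all shorter strings without reaching an accepting state), and xxy is the lexicographically least accepting string of length 3.

xxy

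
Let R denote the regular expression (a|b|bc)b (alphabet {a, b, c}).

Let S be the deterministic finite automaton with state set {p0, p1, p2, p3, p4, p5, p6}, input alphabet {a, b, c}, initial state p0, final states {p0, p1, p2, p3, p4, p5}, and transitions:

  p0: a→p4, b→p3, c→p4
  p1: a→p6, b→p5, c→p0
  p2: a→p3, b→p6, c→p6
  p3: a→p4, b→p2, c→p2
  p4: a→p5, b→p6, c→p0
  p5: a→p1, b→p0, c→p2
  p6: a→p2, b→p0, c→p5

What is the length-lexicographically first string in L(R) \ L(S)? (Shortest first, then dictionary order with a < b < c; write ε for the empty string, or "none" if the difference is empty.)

ab

The string ab is accepted by R but not by S.
No shorter string lies in the difference, and ab is the lexicographically first length-2 string in L(R) \ L(S).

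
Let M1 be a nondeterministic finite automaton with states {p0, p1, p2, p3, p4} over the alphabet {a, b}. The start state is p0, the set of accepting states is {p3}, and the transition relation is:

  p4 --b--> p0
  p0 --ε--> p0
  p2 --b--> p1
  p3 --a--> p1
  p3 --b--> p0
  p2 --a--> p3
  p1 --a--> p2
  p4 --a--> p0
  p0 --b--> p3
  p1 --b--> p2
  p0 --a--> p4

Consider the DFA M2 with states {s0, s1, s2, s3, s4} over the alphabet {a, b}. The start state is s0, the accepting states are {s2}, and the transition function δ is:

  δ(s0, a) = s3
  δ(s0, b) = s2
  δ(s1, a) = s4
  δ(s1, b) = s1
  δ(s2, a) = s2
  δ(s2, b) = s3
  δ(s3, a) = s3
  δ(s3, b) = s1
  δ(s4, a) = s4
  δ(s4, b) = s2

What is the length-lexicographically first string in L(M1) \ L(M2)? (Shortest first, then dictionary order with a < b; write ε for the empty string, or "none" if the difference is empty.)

aab

The string aab is accepted by M1 but not by M2.
No shorter string lies in the difference, and aab is the lexicographically first length-3 string in L(M1) \ L(M2).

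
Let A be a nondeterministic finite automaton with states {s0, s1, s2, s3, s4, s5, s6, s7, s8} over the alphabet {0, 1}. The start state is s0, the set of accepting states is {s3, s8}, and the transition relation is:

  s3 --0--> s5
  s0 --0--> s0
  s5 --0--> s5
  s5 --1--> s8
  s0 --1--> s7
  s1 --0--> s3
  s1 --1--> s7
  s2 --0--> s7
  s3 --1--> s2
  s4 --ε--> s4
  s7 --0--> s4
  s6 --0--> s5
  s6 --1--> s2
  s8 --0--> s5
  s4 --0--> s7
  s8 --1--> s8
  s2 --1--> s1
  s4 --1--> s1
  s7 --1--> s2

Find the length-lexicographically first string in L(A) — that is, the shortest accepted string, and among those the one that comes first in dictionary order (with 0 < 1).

A breadth-first search from s0 reaches an accepting state first via the path s0 → s7 → s4 → s1 → s3 on input 1010.
No string of length < 4 is accepted (BFS exhausts all shorter strings without reaching an accepting state), and 1010 is the lexicographically least accepting string of length 4.

1010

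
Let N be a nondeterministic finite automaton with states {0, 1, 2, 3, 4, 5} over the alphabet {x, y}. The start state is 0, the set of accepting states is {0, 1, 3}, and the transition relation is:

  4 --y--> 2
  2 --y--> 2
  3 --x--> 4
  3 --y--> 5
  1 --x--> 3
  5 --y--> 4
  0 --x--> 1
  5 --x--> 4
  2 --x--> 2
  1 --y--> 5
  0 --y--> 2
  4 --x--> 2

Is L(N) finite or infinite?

The useful states (reachable from 0 and able to reach an accepting state) are {0, 1, 3}.
Restricted to these states the transition graph has no cycle, so every accepting path has bounded length and L is finite.

finite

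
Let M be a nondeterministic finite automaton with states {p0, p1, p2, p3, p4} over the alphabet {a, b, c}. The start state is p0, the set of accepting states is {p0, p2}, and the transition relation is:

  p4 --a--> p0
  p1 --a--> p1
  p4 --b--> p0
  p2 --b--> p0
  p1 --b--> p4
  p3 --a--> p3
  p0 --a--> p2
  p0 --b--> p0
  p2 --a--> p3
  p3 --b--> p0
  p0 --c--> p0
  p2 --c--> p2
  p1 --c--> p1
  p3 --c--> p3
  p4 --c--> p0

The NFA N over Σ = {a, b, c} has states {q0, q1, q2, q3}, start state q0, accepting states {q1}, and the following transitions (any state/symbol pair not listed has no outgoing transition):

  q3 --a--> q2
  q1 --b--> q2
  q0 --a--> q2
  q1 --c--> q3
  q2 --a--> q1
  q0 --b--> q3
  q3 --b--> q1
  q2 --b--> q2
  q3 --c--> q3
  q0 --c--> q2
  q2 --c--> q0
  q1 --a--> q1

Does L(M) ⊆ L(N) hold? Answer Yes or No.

No

The empty string ε is in L(M) but not in L(N).
So L(M) ⊄ L(N).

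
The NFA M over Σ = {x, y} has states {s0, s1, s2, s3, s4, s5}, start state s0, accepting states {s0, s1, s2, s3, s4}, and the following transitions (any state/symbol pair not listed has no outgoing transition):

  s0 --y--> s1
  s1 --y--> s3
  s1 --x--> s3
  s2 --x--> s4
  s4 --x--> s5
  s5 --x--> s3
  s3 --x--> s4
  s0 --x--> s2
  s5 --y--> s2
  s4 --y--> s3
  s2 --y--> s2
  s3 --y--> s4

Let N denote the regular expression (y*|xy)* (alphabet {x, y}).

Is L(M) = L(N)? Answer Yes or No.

No

The string x is accepted by M but rejected by N.
So L(M) ≠ L(N).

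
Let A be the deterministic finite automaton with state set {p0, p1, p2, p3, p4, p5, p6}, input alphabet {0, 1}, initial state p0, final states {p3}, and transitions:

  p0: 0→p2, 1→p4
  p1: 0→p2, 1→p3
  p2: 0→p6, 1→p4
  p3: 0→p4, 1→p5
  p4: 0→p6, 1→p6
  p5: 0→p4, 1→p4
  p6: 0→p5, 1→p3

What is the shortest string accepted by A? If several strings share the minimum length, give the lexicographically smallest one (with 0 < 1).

A breadth-first search from p0 reaches an accepting state first via the path p0 → p2 → p6 → p3 on input 001.
No string of length < 3 is accepted (BFS exhausts all shorter strings without reaching an accepting state), and 001 is the lexicographically least accepting string of length 3.

001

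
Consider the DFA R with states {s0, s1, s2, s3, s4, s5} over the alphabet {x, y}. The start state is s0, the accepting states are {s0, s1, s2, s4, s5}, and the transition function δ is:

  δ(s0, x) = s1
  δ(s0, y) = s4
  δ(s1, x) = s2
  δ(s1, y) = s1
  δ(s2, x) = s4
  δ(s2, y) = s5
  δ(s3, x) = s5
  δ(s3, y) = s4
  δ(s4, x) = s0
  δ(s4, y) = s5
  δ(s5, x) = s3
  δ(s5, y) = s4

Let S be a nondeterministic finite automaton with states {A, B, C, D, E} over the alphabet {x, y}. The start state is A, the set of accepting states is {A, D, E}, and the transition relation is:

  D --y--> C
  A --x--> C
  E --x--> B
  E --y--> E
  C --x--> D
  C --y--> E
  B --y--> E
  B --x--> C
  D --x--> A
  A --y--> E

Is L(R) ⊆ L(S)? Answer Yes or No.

No

The string x is in L(R) but not in L(S).
So L(R) ⊄ L(S).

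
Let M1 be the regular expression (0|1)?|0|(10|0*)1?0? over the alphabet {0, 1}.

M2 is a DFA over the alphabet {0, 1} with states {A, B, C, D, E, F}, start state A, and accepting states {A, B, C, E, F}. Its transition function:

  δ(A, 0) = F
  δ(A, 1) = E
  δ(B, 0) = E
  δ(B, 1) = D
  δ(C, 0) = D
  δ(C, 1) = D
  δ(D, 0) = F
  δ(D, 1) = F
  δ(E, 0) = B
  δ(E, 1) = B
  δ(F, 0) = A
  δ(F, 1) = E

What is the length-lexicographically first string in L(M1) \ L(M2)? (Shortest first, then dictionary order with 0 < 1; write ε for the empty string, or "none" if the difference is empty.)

101

The string 101 is accepted by M1 but not by M2.
No shorter string lies in the difference, and 101 is the lexicographically first length-3 string in L(M1) \ L(M2).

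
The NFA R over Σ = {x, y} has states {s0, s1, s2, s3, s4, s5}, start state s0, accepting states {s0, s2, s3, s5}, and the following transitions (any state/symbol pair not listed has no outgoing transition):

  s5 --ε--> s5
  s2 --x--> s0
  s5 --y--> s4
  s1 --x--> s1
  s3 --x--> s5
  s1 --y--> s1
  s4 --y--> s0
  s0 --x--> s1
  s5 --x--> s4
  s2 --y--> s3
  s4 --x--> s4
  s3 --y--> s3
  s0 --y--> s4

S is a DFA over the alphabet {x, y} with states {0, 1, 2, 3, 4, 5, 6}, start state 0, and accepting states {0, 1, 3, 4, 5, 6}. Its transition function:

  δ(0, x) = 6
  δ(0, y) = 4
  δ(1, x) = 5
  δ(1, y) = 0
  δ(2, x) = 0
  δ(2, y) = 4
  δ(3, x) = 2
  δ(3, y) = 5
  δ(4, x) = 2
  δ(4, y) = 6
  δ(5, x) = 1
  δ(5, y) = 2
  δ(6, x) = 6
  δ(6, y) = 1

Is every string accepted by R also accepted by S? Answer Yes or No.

No

The string yyyxy is in L(R) but not in L(S).
So L(R) ⊄ L(S).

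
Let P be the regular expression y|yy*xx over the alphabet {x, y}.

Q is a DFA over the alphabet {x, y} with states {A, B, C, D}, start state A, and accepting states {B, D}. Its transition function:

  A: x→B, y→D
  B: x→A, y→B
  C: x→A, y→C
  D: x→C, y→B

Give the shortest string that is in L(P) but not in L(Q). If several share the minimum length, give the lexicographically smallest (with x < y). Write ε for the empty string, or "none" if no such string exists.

The string yxx is accepted by P but not by Q.
No shorter string lies in the difference, and yxx is the lexicographically first length-3 string in L(P) \ L(Q).

yxx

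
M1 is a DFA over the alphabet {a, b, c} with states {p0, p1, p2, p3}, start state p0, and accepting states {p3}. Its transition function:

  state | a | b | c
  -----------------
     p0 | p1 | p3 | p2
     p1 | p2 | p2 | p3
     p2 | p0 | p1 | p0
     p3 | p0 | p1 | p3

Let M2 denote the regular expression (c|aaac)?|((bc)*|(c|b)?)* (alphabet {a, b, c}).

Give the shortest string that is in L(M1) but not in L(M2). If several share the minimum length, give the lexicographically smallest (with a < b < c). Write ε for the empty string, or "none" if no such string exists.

The string ac is accepted by M1 but not by M2.
No shorter string lies in the difference, and ac is the lexicographically first length-2 string in L(M1) \ L(M2).

ac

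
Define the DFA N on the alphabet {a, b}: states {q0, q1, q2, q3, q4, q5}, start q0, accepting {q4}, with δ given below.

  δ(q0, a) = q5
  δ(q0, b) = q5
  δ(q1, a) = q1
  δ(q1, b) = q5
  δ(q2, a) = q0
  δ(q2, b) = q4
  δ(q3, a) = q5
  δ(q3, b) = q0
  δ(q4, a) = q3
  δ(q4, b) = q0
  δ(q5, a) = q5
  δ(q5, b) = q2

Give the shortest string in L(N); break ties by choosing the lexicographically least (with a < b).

A breadth-first search from q0 reaches an accepting state first via the path q0 → q5 → q2 → q4 on input abb.
No string of length < 3 is accepted (BFS exhausts all shorter strings without reaching an accepting state), and abb is the lexicographically least accepting string of length 3.

abb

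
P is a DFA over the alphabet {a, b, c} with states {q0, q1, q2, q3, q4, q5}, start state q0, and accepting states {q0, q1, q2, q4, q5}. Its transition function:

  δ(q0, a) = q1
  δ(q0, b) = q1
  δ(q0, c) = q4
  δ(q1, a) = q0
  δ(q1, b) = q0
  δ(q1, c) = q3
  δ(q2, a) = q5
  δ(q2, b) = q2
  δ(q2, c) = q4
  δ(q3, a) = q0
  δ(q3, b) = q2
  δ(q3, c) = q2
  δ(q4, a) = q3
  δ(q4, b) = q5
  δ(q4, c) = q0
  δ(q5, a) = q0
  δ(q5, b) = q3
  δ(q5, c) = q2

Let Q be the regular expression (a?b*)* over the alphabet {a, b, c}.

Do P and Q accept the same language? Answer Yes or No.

No

The string c is accepted by P but rejected by Q.
So L(P) ≠ L(Q).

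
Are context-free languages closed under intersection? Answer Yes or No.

No

{aⁿbⁿcᵐ : m,n≥0} and {aᵐbⁿcⁿ : m,n≥0} are both context-free, but their intersection {aⁿbⁿcⁿ : n≥0} is not (pumping lemma).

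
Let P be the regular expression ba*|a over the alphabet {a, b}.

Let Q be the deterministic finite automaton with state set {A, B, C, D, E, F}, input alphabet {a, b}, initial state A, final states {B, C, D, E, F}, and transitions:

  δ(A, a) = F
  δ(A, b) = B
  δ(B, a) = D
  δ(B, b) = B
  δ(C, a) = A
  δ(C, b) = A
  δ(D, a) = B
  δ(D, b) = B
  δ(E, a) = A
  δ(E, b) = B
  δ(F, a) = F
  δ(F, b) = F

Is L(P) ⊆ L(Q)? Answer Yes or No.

Yes

Converting the expression P to a DFA (subset construction, then merging equivalent states) gives the minimal DFA with states {p0, p1, p2, p3}, start state p0, accepting states {p1, p2} and transitions p0: a→p1, b→p2; p1: a→p3, b→p3; p2: a→p2, b→p3; p3: a→p3, b→p3.
Exploring the product automaton P × Q from the start pair (p0, A), following both machines on each input symbol, reaches 7 state pairs: (p0, A), (p1, F), (p2, B), (p3, F), (p2, D), (p3, B), (p3, D).
P accepts in {p1, p2} and Q accepts in {B, C, D, E, F}. The reachable pairs whose P-component is accepting are (p1, F), (p2, B), (p2, D); in each of them the Q-component is accepting too, so the product for L(P) \ L(Q) (P-component accepting, Q-component rejecting) has no reachable accepting pair and the difference is empty.
Hence every string in L(P) is also in L(Q).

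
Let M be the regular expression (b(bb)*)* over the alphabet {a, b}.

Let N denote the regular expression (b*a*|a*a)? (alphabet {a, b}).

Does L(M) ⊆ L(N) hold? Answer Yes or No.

Yes

Converting the expression M to a DFA (subset construction, then merging equivalent states) gives the minimal DFA with states {m0, m1}, start state m0, accepting states {m0} and transitions m0: a→m1, b→m0; m1: a→m1, b→m1.
Converting the expression N to a DFA (subset construction, then merging equivalent states) gives the minimal DFA with states {n0, n1, n2}, start state n0, accepting states {n0, n1} and transitions n0: a→n1, b→n0; n1: a→n1, b→n2; n2: a→n2, b→n2.
Exploring the product automaton M × N from the start pair (m0, n0), following both machines on each input symbol, reaches 3 state pairs: (m0, n0), (m1, n1), (m1, n2).
M accepts in {m0} and N accepts in {n0, n1}. The reachable pairs whose M-component is accepting are (m0, n0); in each of them the N-component is accepting too, so the product for L(M) \ L(N) (M-component accepting, N-component rejecting) has no reachable accepting pair and the difference is empty.
Hence every string in L(M) is also in L(N).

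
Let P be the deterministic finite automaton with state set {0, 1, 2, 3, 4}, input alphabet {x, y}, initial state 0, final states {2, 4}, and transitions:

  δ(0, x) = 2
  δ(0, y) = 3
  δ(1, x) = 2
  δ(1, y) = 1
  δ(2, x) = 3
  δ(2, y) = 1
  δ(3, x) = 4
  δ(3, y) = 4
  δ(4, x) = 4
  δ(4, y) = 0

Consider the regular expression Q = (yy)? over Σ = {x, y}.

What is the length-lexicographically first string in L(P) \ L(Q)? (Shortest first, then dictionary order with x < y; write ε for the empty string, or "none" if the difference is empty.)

x

The string x is accepted by P but not by Q.
No shorter string lies in the difference, and x is the lexicographically first length-1 string in L(P) \ L(Q).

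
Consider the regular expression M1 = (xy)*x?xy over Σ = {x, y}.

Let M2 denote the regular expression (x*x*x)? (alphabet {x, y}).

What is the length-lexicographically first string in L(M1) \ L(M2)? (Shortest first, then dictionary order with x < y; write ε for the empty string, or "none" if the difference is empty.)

xy

The string xy is accepted by M1 but not by M2.
No shorter string lies in the difference, and xy is the lexicographically first length-2 string in L(M1) \ L(M2).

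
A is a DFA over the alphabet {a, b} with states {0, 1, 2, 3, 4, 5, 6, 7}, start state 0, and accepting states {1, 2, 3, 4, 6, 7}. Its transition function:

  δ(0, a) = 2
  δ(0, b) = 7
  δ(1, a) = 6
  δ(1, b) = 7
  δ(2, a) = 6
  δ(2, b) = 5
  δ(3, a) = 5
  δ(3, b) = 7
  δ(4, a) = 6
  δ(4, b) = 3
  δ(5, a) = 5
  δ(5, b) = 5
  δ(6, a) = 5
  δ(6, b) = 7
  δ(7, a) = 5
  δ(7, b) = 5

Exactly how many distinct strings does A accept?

4

The useful subgraph on states {0, 2, 6, 7} is acyclic, so L(A) is finite; the longest accepting path visits 4 useful states, giving maximum string length 3.
Counting accepting paths from 0 by length: 2 of length 1, 1 of length 2, 1 of length 3. Total 4.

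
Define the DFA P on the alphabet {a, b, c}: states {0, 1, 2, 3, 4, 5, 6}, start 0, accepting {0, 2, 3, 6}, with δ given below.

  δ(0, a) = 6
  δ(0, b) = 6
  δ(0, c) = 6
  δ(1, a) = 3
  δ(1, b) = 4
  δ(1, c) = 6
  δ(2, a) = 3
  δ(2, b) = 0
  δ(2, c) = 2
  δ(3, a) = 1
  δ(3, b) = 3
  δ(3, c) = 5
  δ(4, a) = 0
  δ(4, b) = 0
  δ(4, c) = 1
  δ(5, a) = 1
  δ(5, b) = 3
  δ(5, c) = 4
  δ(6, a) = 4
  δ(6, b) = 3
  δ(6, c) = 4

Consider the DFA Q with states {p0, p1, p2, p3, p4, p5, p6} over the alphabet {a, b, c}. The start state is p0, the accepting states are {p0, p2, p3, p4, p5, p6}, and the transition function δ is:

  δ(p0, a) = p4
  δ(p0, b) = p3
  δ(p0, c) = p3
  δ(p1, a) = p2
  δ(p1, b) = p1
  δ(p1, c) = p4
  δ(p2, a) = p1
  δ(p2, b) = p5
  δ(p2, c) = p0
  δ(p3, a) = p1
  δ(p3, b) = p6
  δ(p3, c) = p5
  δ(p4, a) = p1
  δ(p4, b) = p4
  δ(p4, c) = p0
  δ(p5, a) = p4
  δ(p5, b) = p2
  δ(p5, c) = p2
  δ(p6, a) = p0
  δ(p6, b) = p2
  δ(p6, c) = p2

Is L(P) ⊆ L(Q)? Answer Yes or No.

The string aab is in L(P) but not in L(Q).
So L(P) ⊄ L(Q).

No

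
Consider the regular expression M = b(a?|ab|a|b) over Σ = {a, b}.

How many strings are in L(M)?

The expression has no Kleene star, so L(M) is finite. Expanding the alternatives gives {b, ba, bb, bab}.
That is 1 of length 1, 2 of length 2, 1 of length 3: 4 strings in all.

4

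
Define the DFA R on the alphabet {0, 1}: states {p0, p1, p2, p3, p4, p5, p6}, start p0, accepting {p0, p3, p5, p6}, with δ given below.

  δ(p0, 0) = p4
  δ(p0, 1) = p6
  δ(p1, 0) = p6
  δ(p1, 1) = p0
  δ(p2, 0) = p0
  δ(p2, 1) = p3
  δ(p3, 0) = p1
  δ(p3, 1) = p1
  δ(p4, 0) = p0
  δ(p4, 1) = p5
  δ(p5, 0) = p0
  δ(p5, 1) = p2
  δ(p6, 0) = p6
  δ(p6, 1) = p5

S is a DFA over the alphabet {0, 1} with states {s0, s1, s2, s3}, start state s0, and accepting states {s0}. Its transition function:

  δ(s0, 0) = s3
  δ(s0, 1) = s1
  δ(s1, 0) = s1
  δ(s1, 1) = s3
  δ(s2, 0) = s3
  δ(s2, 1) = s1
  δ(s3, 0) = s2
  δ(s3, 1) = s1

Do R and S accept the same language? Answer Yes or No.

The string 1 is accepted by R but rejected by S.
So L(R) ≠ L(S).

No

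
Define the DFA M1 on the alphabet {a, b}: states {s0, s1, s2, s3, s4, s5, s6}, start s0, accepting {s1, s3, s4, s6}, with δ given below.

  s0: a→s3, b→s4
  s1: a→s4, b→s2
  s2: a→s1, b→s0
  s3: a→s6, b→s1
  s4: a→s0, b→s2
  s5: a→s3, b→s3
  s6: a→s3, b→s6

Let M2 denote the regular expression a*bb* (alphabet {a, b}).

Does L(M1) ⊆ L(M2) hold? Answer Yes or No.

The string a is in L(M1) but not in L(M2).
So L(M1) ⊄ L(M2).

No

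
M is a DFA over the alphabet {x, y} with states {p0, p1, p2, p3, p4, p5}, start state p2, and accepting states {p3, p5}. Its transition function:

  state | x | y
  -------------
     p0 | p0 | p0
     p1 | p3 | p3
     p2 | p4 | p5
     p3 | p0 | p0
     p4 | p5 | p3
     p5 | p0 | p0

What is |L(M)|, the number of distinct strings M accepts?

The useful subgraph on states {p2, p3, p4, p5} is acyclic, so L(M) is finite; the longest accepting path visits 3 useful states, giving maximum string length 2.
Counting accepting paths from p2 by length: 1 of length 1, 2 of length 2. Total 3.

3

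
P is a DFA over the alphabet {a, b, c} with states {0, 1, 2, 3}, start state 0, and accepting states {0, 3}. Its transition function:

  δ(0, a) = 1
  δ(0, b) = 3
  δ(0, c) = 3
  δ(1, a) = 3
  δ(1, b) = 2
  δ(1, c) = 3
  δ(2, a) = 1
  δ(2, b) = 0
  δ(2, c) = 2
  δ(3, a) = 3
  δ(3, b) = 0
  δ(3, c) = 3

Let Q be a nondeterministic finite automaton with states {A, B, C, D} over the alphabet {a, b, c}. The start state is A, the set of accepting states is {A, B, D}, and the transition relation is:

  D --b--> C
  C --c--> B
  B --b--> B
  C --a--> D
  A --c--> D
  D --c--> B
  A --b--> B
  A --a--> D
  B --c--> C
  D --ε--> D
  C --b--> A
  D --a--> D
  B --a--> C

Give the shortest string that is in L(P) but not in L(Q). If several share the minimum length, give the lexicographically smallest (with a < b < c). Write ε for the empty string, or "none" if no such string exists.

The string ba is accepted by P but not by Q.
No shorter string lies in the difference, and ba is the lexicographically first length-2 string in L(P) \ L(Q).

ba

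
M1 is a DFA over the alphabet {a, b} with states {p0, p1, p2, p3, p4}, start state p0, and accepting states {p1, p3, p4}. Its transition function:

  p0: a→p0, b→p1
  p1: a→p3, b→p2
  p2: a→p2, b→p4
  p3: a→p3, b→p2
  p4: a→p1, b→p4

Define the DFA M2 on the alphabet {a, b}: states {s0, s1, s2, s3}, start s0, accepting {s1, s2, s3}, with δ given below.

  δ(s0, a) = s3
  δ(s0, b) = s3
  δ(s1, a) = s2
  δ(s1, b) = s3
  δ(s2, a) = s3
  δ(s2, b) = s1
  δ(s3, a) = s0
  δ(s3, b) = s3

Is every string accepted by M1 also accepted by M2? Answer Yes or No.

The string ba is in L(M1) but not in L(M2).
So L(M1) ⊄ L(M2).

No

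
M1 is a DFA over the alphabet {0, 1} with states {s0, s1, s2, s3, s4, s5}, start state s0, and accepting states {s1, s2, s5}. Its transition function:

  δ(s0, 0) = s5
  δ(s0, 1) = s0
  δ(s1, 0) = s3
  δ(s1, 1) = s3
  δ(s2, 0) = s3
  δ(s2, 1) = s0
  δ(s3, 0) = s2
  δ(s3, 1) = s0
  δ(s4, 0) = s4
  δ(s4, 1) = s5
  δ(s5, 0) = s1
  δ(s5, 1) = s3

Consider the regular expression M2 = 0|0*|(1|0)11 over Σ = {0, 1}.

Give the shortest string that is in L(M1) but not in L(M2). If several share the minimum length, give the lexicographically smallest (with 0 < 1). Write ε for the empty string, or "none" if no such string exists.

10

The string 10 is accepted by M1 but not by M2.
No shorter string lies in the difference, and 10 is the lexicographically first length-2 string in L(M1) \ L(M2).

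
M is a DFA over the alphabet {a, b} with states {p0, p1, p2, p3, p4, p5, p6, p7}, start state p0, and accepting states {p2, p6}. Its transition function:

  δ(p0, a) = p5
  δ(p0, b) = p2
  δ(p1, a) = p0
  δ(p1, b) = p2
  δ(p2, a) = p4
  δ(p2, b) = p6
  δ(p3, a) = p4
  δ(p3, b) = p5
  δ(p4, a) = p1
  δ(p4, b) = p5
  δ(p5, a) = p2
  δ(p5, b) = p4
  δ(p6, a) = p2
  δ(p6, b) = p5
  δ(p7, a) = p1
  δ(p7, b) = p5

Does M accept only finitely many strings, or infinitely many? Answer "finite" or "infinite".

infinite

State p0 is reachable from the start and can reach an accepting state, and it lies on the cycle p0 → p2 → p4 → p1 → p0.
Traversing that cycle any number of times yields accepted strings of unbounded length, so the language is infinite.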